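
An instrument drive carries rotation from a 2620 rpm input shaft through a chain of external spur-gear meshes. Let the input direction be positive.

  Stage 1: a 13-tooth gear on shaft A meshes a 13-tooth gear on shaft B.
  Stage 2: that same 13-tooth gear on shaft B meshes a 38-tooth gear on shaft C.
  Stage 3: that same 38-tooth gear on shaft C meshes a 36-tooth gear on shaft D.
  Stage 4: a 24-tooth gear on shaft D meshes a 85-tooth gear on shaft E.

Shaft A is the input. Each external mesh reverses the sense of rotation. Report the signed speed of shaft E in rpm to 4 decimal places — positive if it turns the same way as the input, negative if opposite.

+267.1373 rpm (same as input, |ω| = 267.1373 rpm)

Stage 1 [13T→13T]: ω = 2620.0000×13/13 = 2620.0000 rpm, dir flips to −; running = −2620.0000
Stage 2 [13T→38T]: ω = 2620.0000×13/38 = 896.3158 rpm, dir flips to +; running = +896.3158
Stage 3 [38T→36T]: ω = 896.3158×38/36 = 946.1111 rpm, dir flips to −; running = −946.1111
Stage 4 [24T→85T]: ω = 946.1111×24/85 = 267.1373 rpm, dir flips to +; running = +267.1373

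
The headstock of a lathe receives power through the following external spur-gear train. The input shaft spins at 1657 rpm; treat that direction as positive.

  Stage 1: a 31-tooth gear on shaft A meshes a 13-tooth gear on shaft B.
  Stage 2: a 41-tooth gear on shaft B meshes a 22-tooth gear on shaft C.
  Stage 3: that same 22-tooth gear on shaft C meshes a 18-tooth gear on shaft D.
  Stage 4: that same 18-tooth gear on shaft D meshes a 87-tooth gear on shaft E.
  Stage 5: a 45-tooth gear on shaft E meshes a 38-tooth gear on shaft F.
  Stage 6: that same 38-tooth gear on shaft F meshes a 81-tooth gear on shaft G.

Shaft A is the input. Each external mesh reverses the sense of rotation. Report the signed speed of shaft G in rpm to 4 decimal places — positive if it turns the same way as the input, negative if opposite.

Stage 1 [31T→13T]: ω = 1657.0000×31/13 = 3951.3077 rpm, dir flips to −; running = −3951.3077
Stage 2 [41T→22T]: ω = 3951.3077×41/22 = 7363.8007 rpm, dir flips to +; running = +7363.8007
Stage 3 [22T→18T]: ω = 7363.8007×22/18 = 9000.2009 rpm, dir flips to −; running = −9000.2009
Stage 4 [18T→87T]: ω = 9000.2009×18/87 = 1862.1105 rpm, dir flips to +; running = +1862.1105
Stage 5 [45T→38T]: ω = 1862.1105×45/38 = 2205.1309 rpm, dir flips to −; running = −2205.1309
Stage 6 [38T→81T]: ω = 2205.1309×38/81 = 1034.5058 rpm, dir flips to +; running = +1034.5058

+1034.5058 rpm (same as input, |ω| = 1034.5058 rpm)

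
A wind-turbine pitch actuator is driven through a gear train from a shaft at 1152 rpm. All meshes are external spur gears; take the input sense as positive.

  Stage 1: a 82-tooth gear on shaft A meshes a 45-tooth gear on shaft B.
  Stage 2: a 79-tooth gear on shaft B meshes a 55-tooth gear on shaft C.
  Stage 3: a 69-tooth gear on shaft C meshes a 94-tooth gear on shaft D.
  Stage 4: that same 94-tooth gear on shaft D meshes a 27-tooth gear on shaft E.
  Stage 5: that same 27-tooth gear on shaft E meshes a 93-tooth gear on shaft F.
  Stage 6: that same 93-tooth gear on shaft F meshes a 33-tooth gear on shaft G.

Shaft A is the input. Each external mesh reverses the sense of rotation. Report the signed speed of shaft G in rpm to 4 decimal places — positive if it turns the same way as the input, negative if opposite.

Stage 1 [82T→45T]: ω = 1152.0000×82/45 = 2099.2000 rpm, dir flips to −; running = −2099.2000
Stage 2 [79T→55T]: ω = 2099.2000×79/55 = 3015.2145 rpm, dir flips to +; running = +3015.2145
Stage 3 [69T→94T]: ω = 3015.2145×69/94 = 2213.2958 rpm, dir flips to −; running = −2213.2958
Stage 4 [94T→27T]: ω = 2213.2958×94/27 = 7705.5483 rpm, dir flips to +; running = +7705.5483
Stage 5 [27T→93T]: ω = 7705.5483×27/93 = 2237.0947 rpm, dir flips to −; running = −2237.0947
Stage 6 [93T→33T]: ω = 2237.0947×93/33 = 6304.5395 rpm, dir flips to +; running = +6304.5395

+6304.5395 rpm (same as input, |ω| = 6304.5395 rpm)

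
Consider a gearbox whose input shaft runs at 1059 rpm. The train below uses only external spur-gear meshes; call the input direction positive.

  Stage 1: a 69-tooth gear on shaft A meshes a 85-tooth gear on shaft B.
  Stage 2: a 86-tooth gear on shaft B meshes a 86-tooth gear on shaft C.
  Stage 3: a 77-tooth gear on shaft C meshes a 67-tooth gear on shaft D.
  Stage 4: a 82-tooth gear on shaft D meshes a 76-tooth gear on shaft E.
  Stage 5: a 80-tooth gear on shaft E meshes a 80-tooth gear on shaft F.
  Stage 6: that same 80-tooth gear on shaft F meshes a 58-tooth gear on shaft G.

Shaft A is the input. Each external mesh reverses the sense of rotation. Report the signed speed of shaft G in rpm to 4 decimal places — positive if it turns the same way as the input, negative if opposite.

Stage 1 [69T→85T]: ω = 1059.0000×69/85 = 859.6588 rpm, dir flips to −; running = −859.6588
Stage 2 [86T→86T]: ω = 859.6588×86/86 = 859.6588 rpm, dir flips to +; running = +859.6588
Stage 3 [77T→67T]: ω = 859.6588×77/67 = 987.9661 rpm, dir flips to −; running = −987.9661
Stage 4 [82T→76T]: ω = 987.9661×82/76 = 1065.9634 rpm, dir flips to +; running = +1065.9634
Stage 5 [80T→80T]: ω = 1065.9634×80/80 = 1065.9634 rpm, dir flips to −; running = −1065.9634
Stage 6 [80T→58T]: ω = 1065.9634×80/58 = 1470.2944 rpm, dir flips to +; running = +1470.2944

+1470.2944 rpm (same as input, |ω| = 1470.2944 rpm)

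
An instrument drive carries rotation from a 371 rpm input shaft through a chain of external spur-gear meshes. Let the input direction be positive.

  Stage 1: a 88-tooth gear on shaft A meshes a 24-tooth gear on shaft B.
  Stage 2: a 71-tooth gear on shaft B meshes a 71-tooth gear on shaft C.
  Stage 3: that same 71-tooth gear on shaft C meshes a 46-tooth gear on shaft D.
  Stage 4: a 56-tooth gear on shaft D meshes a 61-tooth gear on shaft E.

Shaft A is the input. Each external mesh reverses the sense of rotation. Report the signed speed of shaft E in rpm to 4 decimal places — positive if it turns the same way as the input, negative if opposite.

+1927.5429 rpm (same as input, |ω| = 1927.5429 rpm)

Stage 1 [88T→24T]: ω = 371.0000×88/24 = 1360.3333 rpm, dir flips to −; running = −1360.3333
Stage 2 [71T→71T]: ω = 1360.3333×71/71 = 1360.3333 rpm, dir flips to +; running = +1360.3333
Stage 3 [71T→46T]: ω = 1360.3333×71/46 = 2099.6449 rpm, dir flips to −; running = −2099.6449
Stage 4 [56T→61T]: ω = 2099.6449×56/61 = 1927.5429 rpm, dir flips to +; running = +1927.5429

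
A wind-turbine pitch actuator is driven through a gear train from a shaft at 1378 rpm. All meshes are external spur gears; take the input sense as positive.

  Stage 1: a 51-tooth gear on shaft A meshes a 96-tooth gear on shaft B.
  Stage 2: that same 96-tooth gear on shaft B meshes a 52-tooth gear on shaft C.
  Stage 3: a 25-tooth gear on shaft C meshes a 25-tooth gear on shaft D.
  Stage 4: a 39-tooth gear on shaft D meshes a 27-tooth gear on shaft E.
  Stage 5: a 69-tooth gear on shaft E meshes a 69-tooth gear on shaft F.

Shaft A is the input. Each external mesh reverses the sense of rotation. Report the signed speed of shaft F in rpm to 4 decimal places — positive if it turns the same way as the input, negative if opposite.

Stage 1 [51T→96T]: ω = 1378.0000×51/96 = 732.0625 rpm, dir flips to −; running = −732.0625
Stage 2 [96T→52T]: ω = 732.0625×96/52 = 1351.5000 rpm, dir flips to +; running = +1351.5000
Stage 3 [25T→25T]: ω = 1351.5000×25/25 = 1351.5000 rpm, dir flips to −; running = −1351.5000
Stage 4 [39T→27T]: ω = 1351.5000×39/27 = 1952.1667 rpm, dir flips to +; running = +1952.1667
Stage 5 [69T→69T]: ω = 1952.1667×69/69 = 1952.1667 rpm, dir flips to −; running = −1952.1667

-1952.1667 rpm (opposite to input, |ω| = 1952.1667 rpm)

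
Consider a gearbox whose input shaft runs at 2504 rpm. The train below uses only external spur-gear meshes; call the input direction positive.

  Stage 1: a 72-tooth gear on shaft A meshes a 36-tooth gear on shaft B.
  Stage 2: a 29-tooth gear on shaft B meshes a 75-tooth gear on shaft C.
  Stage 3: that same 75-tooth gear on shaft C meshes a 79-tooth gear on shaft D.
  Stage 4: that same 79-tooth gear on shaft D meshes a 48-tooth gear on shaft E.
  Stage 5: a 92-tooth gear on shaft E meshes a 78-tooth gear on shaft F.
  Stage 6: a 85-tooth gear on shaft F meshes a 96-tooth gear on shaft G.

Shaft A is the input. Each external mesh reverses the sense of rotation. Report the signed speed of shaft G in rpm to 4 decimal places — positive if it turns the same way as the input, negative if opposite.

Stage 1 [72T→36T]: ω = 2504.0000×72/36 = 5008.0000 rpm, dir flips to −; running = −5008.0000
Stage 2 [29T→75T]: ω = 5008.0000×29/75 = 1936.4267 rpm, dir flips to +; running = +1936.4267
Stage 3 [75T→79T]: ω = 1936.4267×75/79 = 1838.3797 rpm, dir flips to −; running = −1838.3797
Stage 4 [79T→48T]: ω = 1838.3797×79/48 = 3025.6667 rpm, dir flips to +; running = +3025.6667
Stage 5 [92T→78T]: ω = 3025.6667×92/78 = 3568.7350 rpm, dir flips to −; running = −3568.7350
Stage 6 [85T→96T]: ω = 3568.7350×85/96 = 3159.8175 rpm, dir flips to +; running = +3159.8175

+3159.8175 rpm (same as input, |ω| = 3159.8175 rpm)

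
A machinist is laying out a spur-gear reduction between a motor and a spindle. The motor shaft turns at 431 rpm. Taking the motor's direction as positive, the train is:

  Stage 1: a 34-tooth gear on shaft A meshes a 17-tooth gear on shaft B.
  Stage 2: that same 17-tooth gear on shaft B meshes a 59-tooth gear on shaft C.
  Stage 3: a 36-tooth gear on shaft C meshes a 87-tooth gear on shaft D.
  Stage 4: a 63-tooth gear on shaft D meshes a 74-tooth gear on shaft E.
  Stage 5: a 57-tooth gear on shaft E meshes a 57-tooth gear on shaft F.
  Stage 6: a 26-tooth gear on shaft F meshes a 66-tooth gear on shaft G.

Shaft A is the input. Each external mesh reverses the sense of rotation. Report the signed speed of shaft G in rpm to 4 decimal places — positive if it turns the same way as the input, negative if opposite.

Stage 1 [34T→17T]: ω = 431.0000×34/17 = 862.0000 rpm, dir flips to −; running = −862.0000
Stage 2 [17T→59T]: ω = 862.0000×17/59 = 248.3729 rpm, dir flips to +; running = +248.3729
Stage 3 [36T→87T]: ω = 248.3729×36/87 = 102.7750 rpm, dir flips to −; running = −102.7750
Stage 4 [63T→74T]: ω = 102.7750×63/74 = 87.4976 rpm, dir flips to +; running = +87.4976
Stage 5 [57T→57T]: ω = 87.4976×57/57 = 87.4976 rpm, dir flips to −; running = −87.4976
Stage 6 [26T→66T]: ω = 87.4976×26/66 = 34.4688 rpm, dir flips to +; running = +34.4688

+34.4688 rpm (same as input, |ω| = 34.4688 rpm)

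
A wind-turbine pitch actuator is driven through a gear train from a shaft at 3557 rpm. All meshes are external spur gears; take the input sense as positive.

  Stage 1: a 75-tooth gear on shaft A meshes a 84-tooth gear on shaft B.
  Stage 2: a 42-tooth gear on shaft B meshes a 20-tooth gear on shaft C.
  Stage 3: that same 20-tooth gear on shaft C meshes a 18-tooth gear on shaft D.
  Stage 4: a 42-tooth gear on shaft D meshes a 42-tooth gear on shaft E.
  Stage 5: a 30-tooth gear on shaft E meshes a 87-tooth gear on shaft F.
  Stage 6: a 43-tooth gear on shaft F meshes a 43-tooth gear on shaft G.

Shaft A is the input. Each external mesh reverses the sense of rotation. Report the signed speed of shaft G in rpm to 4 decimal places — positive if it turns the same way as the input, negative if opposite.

Stage 1 [75T→84T]: ω = 3557.0000×75/84 = 3175.8929 rpm, dir flips to −; running = −3175.8929
Stage 2 [42T→20T]: ω = 3175.8929×42/20 = 6669.3750 rpm, dir flips to +; running = +6669.3750
Stage 3 [20T→18T]: ω = 6669.3750×20/18 = 7410.4167 rpm, dir flips to −; running = −7410.4167
Stage 4 [42T→42T]: ω = 7410.4167×42/42 = 7410.4167 rpm, dir flips to +; running = +7410.4167
Stage 5 [30T→87T]: ω = 7410.4167×30/87 = 2555.3161 rpm, dir flips to −; running = −2555.3161
Stage 6 [43T→43T]: ω = 2555.3161×43/43 = 2555.3161 rpm, dir flips to +; running = +2555.3161

+2555.3161 rpm (same as input, |ω| = 2555.3161 rpm)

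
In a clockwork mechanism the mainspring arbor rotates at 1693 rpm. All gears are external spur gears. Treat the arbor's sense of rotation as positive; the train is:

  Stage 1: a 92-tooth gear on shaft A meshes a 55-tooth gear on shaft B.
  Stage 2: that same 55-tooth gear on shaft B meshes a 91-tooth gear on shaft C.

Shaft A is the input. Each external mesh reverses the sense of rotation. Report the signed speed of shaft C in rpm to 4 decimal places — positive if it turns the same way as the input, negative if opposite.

+1711.6044 rpm (same as input, |ω| = 1711.6044 rpm)

Stage 1 [92T→55T]: ω = 1693.0000×92/55 = 2831.9273 rpm, dir flips to −; running = −2831.9273
Stage 2 [55T→91T]: ω = 2831.9273×55/91 = 1711.6044 rpm, dir flips to +; running = +1711.6044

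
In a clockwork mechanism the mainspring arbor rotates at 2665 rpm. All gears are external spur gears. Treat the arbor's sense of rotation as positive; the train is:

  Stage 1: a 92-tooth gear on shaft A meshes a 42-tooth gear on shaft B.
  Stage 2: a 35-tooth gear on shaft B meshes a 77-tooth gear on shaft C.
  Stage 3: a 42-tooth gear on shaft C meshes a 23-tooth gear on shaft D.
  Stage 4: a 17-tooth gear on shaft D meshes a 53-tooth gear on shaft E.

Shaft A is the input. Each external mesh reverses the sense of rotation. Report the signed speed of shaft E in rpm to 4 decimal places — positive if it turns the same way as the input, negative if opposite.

Stage 1 [92T→42T]: ω = 2665.0000×92/42 = 5837.6190 rpm, dir flips to −; running = −5837.6190
Stage 2 [35T→77T]: ω = 5837.6190×35/77 = 2653.4632 rpm, dir flips to +; running = +2653.4632
Stage 3 [42T→23T]: ω = 2653.4632×42/23 = 4845.4545 rpm, dir flips to −; running = −4845.4545
Stage 4 [17T→53T]: ω = 4845.4545×17/53 = 1554.2024 rpm, dir flips to +; running = +1554.2024

+1554.2024 rpm (same as input, |ω| = 1554.2024 rpm)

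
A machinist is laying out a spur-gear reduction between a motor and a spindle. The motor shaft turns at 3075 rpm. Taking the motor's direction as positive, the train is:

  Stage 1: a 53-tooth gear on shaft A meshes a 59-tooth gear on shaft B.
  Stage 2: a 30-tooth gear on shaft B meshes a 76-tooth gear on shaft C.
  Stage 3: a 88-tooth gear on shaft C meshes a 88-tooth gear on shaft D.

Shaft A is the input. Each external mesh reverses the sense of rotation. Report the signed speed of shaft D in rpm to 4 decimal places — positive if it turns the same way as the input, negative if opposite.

-1090.3769 rpm (opposite to input, |ω| = 1090.3769 rpm)

Stage 1 [53T→59T]: ω = 3075.0000×53/59 = 2762.2881 rpm, dir flips to −; running = −2762.2881
Stage 2 [30T→76T]: ω = 2762.2881×30/76 = 1090.3769 rpm, dir flips to +; running = +1090.3769
Stage 3 [88T→88T]: ω = 1090.3769×88/88 = 1090.3769 rpm, dir flips to −; running = −1090.3769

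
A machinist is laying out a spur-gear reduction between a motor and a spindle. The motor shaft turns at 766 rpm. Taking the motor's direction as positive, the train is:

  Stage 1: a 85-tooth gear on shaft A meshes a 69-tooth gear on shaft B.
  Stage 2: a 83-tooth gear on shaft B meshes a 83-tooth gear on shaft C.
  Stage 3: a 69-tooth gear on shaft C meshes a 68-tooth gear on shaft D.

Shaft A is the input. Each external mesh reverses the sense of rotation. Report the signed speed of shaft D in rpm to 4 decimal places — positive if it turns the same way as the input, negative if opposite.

Stage 1 [85T→69T]: ω = 766.0000×85/69 = 943.6232 rpm, dir flips to −; running = −943.6232
Stage 2 [83T→83T]: ω = 943.6232×83/83 = 943.6232 rpm, dir flips to +; running = +943.6232
Stage 3 [69T→68T]: ω = 943.6232×69/68 = 957.5000 rpm, dir flips to −; running = −957.5000

-957.5000 rpm (opposite to input, |ω| = 957.5000 rpm)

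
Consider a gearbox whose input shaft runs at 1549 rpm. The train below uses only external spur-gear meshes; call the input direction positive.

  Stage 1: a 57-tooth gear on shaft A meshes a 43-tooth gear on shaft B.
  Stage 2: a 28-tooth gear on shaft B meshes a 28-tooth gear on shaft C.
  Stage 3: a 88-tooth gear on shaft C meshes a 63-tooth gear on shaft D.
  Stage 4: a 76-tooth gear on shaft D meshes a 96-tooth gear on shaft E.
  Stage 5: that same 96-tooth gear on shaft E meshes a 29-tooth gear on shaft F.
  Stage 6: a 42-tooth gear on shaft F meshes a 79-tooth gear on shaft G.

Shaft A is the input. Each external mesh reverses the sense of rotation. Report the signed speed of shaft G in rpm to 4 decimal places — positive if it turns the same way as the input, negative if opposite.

+3996.1128 rpm (same as input, |ω| = 3996.1128 rpm)

Stage 1 [57T→43T]: ω = 1549.0000×57/43 = 2053.3256 rpm, dir flips to −; running = −2053.3256
Stage 2 [28T→28T]: ω = 2053.3256×28/28 = 2053.3256 rpm, dir flips to +; running = +2053.3256
Stage 3 [88T→63T]: ω = 2053.3256×88/63 = 2868.1373 rpm, dir flips to −; running = −2868.1373
Stage 4 [76T→96T]: ω = 2868.1373×76/96 = 2270.6087 rpm, dir flips to +; running = +2270.6087
Stage 5 [96T→29T]: ω = 2270.6087×96/29 = 7516.4978 rpm, dir flips to −; running = −7516.4978
Stage 6 [42T→79T]: ω = 7516.4978×42/79 = 3996.1128 rpm, dir flips to +; running = +3996.1128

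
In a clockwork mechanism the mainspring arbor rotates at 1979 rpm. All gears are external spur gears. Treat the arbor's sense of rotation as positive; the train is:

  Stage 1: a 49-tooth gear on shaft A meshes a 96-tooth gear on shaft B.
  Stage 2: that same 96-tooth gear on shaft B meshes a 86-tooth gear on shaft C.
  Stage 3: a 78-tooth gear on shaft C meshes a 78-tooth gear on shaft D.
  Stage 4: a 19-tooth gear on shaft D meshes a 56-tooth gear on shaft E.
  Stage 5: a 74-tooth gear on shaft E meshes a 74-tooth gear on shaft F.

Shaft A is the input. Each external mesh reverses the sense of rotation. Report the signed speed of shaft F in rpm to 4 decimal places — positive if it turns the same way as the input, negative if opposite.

-382.5683 rpm (opposite to input, |ω| = 382.5683 rpm)

Stage 1 [49T→96T]: ω = 1979.0000×49/96 = 1010.1146 rpm, dir flips to −; running = −1010.1146
Stage 2 [96T→86T]: ω = 1010.1146×96/86 = 1127.5698 rpm, dir flips to +; running = +1127.5698
Stage 3 [78T→78T]: ω = 1127.5698×78/78 = 1127.5698 rpm, dir flips to −; running = −1127.5698
Stage 4 [19T→56T]: ω = 1127.5698×19/56 = 382.5683 rpm, dir flips to +; running = +382.5683
Stage 5 [74T→74T]: ω = 382.5683×74/74 = 382.5683 rpm, dir flips to −; running = −382.5683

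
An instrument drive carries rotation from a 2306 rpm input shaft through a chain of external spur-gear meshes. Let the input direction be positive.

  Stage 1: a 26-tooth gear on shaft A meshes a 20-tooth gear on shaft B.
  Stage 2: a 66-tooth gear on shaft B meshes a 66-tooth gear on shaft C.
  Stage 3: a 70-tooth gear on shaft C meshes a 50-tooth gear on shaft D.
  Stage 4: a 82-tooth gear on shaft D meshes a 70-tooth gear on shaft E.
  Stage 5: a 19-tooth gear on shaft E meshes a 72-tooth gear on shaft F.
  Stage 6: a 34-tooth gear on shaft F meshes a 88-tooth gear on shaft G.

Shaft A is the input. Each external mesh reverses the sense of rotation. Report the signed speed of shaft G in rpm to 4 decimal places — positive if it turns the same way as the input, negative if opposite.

+501.2609 rpm (same as input, |ω| = 501.2609 rpm)

Stage 1 [26T→20T]: ω = 2306.0000×26/20 = 2997.8000 rpm, dir flips to −; running = −2997.8000
Stage 2 [66T→66T]: ω = 2997.8000×66/66 = 2997.8000 rpm, dir flips to +; running = +2997.8000
Stage 3 [70T→50T]: ω = 2997.8000×70/50 = 4196.9200 rpm, dir flips to −; running = −4196.9200
Stage 4 [82T→70T]: ω = 4196.9200×82/70 = 4916.3920 rpm, dir flips to +; running = +4916.3920
Stage 5 [19T→72T]: ω = 4916.3920×19/72 = 1297.3812 rpm, dir flips to −; running = −1297.3812
Stage 6 [34T→88T]: ω = 1297.3812×34/88 = 501.2609 rpm, dir flips to +; running = +501.2609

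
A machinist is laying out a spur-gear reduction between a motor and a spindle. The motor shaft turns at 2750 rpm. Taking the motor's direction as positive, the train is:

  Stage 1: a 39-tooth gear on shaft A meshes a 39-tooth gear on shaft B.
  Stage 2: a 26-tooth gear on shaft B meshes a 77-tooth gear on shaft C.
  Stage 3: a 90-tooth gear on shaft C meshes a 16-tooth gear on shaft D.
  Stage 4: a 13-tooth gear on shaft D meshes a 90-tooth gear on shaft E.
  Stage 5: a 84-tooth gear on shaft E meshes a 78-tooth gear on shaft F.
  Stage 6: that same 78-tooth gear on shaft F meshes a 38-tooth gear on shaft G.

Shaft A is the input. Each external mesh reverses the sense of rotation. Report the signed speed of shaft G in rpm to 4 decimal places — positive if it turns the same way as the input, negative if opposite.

Stage 1 [39T→39T]: ω = 2750.0000×39/39 = 2750.0000 rpm, dir flips to −; running = −2750.0000
Stage 2 [26T→77T]: ω = 2750.0000×26/77 = 928.5714 rpm, dir flips to +; running = +928.5714
Stage 3 [90T→16T]: ω = 928.5714×90/16 = 5223.2143 rpm, dir flips to −; running = −5223.2143
Stage 4 [13T→90T]: ω = 5223.2143×13/90 = 754.4643 rpm, dir flips to +; running = +754.4643
Stage 5 [84T→78T]: ω = 754.4643×84/78 = 812.5000 rpm, dir flips to −; running = −812.5000
Stage 6 [78T→38T]: ω = 812.5000×78/38 = 1667.7632 rpm, dir flips to +; running = +1667.7632

+1667.7632 rpm (same as input, |ω| = 1667.7632 rpm)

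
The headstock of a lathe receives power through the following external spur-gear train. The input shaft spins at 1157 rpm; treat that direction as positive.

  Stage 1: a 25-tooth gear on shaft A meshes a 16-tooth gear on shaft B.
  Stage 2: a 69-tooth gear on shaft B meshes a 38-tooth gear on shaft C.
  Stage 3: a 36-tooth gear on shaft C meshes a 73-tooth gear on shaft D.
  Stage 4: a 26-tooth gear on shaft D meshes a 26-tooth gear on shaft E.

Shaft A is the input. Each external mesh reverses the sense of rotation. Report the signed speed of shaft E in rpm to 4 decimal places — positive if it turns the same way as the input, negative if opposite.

Stage 1 [25T→16T]: ω = 1157.0000×25/16 = 1807.8125 rpm, dir flips to −; running = −1807.8125
Stage 2 [69T→38T]: ω = 1807.8125×69/38 = 3282.6069 rpm, dir flips to +; running = +3282.6069
Stage 3 [36T→73T]: ω = 3282.6069×36/73 = 1618.8198 rpm, dir flips to −; running = −1618.8198
Stage 4 [26T→26T]: ω = 1618.8198×26/26 = 1618.8198 rpm, dir flips to +; running = +1618.8198

+1618.8198 rpm (same as input, |ω| = 1618.8198 rpm)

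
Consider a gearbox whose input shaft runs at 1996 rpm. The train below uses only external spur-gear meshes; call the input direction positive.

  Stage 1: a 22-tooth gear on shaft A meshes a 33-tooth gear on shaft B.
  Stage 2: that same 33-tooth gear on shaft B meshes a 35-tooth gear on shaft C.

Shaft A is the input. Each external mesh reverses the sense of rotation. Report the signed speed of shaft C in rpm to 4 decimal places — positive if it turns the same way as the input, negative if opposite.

Stage 1 [22T→33T]: ω = 1996.0000×22/33 = 1330.6667 rpm, dir flips to −; running = −1330.6667
Stage 2 [33T→35T]: ω = 1330.6667×33/35 = 1254.6286 rpm, dir flips to +; running = +1254.6286

+1254.6286 rpm (same as input, |ω| = 1254.6286 rpm)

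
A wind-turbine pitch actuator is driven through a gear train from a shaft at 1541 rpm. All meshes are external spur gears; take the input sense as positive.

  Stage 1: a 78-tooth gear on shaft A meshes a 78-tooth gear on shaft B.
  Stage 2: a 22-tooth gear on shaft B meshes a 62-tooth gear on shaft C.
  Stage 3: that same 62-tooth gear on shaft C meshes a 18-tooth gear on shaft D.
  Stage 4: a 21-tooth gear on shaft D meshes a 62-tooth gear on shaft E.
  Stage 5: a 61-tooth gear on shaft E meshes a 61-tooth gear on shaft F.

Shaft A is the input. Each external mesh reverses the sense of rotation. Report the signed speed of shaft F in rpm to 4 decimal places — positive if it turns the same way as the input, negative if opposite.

-637.9409 rpm (opposite to input, |ω| = 637.9409 rpm)

Stage 1 [78T→78T]: ω = 1541.0000×78/78 = 1541.0000 rpm, dir flips to −; running = −1541.0000
Stage 2 [22T→62T]: ω = 1541.0000×22/62 = 546.8065 rpm, dir flips to +; running = +546.8065
Stage 3 [62T→18T]: ω = 546.8065×62/18 = 1883.4444 rpm, dir flips to −; running = −1883.4444
Stage 4 [21T→62T]: ω = 1883.4444×21/62 = 637.9409 rpm, dir flips to +; running = +637.9409
Stage 5 [61T→61T]: ω = 637.9409×61/61 = 637.9409 rpm, dir flips to −; running = −637.9409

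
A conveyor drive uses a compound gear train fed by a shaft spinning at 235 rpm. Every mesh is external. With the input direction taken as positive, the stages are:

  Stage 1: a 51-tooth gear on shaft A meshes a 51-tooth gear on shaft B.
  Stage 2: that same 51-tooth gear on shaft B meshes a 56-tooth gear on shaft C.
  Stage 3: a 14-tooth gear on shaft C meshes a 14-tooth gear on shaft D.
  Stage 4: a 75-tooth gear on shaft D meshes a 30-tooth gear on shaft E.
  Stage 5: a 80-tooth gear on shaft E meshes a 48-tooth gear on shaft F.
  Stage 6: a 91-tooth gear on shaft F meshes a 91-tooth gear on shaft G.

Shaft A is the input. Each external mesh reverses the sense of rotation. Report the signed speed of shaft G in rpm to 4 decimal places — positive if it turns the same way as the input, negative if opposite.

Stage 1 [51T→51T]: ω = 235.0000×51/51 = 235.0000 rpm, dir flips to −; running = −235.0000
Stage 2 [51T→56T]: ω = 235.0000×51/56 = 214.0179 rpm, dir flips to +; running = +214.0179
Stage 3 [14T→14T]: ω = 214.0179×14/14 = 214.0179 rpm, dir flips to −; running = −214.0179
Stage 4 [75T→30T]: ω = 214.0179×75/30 = 535.0446 rpm, dir flips to +; running = +535.0446
Stage 5 [80T→48T]: ω = 535.0446×80/48 = 891.7411 rpm, dir flips to −; running = −891.7411
Stage 6 [91T→91T]: ω = 891.7411×91/91 = 891.7411 rpm, dir flips to +; running = +891.7411

+891.7411 rpm (same as input, |ω| = 891.7411 rpm)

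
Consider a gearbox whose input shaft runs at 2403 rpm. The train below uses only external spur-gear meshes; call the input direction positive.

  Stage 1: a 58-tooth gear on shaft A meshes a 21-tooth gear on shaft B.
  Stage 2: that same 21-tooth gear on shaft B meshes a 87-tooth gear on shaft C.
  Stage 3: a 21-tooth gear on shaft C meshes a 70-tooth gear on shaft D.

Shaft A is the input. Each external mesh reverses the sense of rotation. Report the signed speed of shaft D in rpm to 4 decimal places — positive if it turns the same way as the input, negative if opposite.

-480.6000 rpm (opposite to input, |ω| = 480.6000 rpm)

Stage 1 [58T→21T]: ω = 2403.0000×58/21 = 6636.8571 rpm, dir flips to −; running = −6636.8571
Stage 2 [21T→87T]: ω = 6636.8571×21/87 = 1602.0000 rpm, dir flips to +; running = +1602.0000
Stage 3 [21T→70T]: ω = 1602.0000×21/70 = 480.6000 rpm, dir flips to −; running = −480.6000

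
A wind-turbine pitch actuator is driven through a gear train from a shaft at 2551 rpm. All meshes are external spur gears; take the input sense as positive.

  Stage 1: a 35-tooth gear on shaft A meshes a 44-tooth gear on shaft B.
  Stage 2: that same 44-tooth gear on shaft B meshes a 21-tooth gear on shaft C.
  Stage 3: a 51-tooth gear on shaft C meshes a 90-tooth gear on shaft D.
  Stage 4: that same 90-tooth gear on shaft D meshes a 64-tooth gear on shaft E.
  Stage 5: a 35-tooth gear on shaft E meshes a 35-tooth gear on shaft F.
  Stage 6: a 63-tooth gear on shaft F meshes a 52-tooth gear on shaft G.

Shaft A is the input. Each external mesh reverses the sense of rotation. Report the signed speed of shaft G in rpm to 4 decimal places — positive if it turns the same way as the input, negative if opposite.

Stage 1 [35T→44T]: ω = 2551.0000×35/44 = 2029.2045 rpm, dir flips to −; running = −2029.2045
Stage 2 [44T→21T]: ω = 2029.2045×44/21 = 4251.6667 rpm, dir flips to +; running = +4251.6667
Stage 3 [51T→90T]: ω = 4251.6667×51/90 = 2409.2778 rpm, dir flips to −; running = −2409.2778
Stage 4 [90T→64T]: ω = 2409.2778×90/64 = 3388.0469 rpm, dir flips to +; running = +3388.0469
Stage 5 [35T→35T]: ω = 3388.0469×35/35 = 3388.0469 rpm, dir flips to −; running = −3388.0469
Stage 6 [63T→52T]: ω = 3388.0469×63/52 = 4104.7491 rpm, dir flips to +; running = +4104.7491

+4104.7491 rpm (same as input, |ω| = 4104.7491 rpm)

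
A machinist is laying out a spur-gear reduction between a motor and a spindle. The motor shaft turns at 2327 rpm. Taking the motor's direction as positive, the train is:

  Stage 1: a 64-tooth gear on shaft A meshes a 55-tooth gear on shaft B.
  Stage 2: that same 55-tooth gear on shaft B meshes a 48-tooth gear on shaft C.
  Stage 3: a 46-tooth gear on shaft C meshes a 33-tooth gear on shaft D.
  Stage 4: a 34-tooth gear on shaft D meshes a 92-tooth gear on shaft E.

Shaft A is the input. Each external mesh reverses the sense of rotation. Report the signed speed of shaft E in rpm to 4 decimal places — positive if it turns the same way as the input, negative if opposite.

+1598.3434 rpm (same as input, |ω| = 1598.3434 rpm)

Stage 1 [64T→55T]: ω = 2327.0000×64/55 = 2707.7818 rpm, dir flips to −; running = −2707.7818
Stage 2 [55T→48T]: ω = 2707.7818×55/48 = 3102.6667 rpm, dir flips to +; running = +3102.6667
Stage 3 [46T→33T]: ω = 3102.6667×46/33 = 4324.9293 rpm, dir flips to −; running = −4324.9293
Stage 4 [34T→92T]: ω = 4324.9293×34/92 = 1598.3434 rpm, dir flips to +; running = +1598.3434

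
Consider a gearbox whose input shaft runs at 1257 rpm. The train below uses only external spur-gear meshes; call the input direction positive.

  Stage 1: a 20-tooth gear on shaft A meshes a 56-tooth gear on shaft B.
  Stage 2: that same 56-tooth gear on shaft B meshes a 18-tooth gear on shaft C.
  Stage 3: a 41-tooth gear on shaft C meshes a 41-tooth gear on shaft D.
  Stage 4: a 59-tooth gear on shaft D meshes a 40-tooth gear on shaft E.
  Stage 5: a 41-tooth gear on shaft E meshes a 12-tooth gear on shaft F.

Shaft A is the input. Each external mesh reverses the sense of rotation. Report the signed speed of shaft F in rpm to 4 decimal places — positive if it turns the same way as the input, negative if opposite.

Stage 1 [20T→56T]: ω = 1257.0000×20/56 = 448.9286 rpm, dir flips to −; running = −448.9286
Stage 2 [56T→18T]: ω = 448.9286×56/18 = 1396.6667 rpm, dir flips to +; running = +1396.6667
Stage 3 [41T→41T]: ω = 1396.6667×41/41 = 1396.6667 rpm, dir flips to −; running = −1396.6667
Stage 4 [59T→40T]: ω = 1396.6667×59/40 = 2060.0833 rpm, dir flips to +; running = +2060.0833
Stage 5 [41T→12T]: ω = 2060.0833×41/12 = 7038.6181 rpm, dir flips to −; running = −7038.6181

-7038.6181 rpm (opposite to input, |ω| = 7038.6181 rpm)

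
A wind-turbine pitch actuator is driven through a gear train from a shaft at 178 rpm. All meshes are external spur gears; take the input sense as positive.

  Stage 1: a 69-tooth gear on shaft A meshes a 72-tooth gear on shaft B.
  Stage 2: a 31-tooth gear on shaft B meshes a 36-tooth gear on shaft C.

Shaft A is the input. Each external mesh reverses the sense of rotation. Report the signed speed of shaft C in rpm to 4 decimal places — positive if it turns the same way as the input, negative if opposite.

+146.8912 rpm (same as input, |ω| = 146.8912 rpm)

Stage 1 [69T→72T]: ω = 178.0000×69/72 = 170.5833 rpm, dir flips to −; running = −170.5833
Stage 2 [31T→36T]: ω = 170.5833×31/36 = 146.8912 rpm, dir flips to +; running = +146.8912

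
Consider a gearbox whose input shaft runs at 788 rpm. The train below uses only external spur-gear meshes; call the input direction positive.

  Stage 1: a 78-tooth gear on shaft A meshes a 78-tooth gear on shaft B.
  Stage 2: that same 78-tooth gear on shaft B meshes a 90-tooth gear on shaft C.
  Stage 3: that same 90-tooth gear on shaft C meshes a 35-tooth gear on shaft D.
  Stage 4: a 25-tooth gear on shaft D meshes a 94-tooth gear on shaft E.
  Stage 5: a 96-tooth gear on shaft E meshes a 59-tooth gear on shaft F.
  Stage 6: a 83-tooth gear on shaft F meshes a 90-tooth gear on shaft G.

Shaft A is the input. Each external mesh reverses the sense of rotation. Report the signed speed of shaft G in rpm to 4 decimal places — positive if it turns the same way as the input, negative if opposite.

+700.8414 rpm (same as input, |ω| = 700.8414 rpm)

Stage 1 [78T→78T]: ω = 788.0000×78/78 = 788.0000 rpm, dir flips to −; running = −788.0000
Stage 2 [78T→90T]: ω = 788.0000×78/90 = 682.9333 rpm, dir flips to +; running = +682.9333
Stage 3 [90T→35T]: ω = 682.9333×90/35 = 1756.1143 rpm, dir flips to −; running = −1756.1143
Stage 4 [25T→94T]: ω = 1756.1143×25/94 = 467.0517 rpm, dir flips to +; running = +467.0517
Stage 5 [96T→59T]: ω = 467.0517×96/59 = 759.9485 rpm, dir flips to −; running = −759.9485
Stage 6 [83T→90T]: ω = 759.9485×83/90 = 700.8414 rpm, dir flips to +; running = +700.8414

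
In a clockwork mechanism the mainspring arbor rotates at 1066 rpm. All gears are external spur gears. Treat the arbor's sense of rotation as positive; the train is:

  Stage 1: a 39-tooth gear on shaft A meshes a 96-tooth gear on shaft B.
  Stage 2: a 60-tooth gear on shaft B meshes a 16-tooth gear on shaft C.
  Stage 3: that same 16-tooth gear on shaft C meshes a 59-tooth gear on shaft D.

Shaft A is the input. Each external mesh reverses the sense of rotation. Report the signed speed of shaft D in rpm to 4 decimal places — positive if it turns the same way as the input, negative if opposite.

-440.4025 rpm (opposite to input, |ω| = 440.4025 rpm)

Stage 1 [39T→96T]: ω = 1066.0000×39/96 = 433.0625 rpm, dir flips to −; running = −433.0625
Stage 2 [60T→16T]: ω = 433.0625×60/16 = 1623.9844 rpm, dir flips to +; running = +1623.9844
Stage 3 [16T→59T]: ω = 1623.9844×16/59 = 440.4025 rpm, dir flips to −; running = −440.4025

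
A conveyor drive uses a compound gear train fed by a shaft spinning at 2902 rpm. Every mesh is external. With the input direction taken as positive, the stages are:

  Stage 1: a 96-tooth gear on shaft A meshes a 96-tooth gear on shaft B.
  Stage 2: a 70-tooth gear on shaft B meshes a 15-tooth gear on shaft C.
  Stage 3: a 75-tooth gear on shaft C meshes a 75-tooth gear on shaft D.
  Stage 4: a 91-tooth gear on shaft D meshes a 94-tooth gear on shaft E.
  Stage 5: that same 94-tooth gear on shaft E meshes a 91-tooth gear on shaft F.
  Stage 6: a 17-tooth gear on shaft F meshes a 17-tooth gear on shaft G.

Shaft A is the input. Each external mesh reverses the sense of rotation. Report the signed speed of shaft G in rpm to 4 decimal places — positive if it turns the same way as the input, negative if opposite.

+13542.6667 rpm (same as input, |ω| = 13542.6667 rpm)

Stage 1 [96T→96T]: ω = 2902.0000×96/96 = 2902.0000 rpm, dir flips to −; running = −2902.0000
Stage 2 [70T→15T]: ω = 2902.0000×70/15 = 13542.6667 rpm, dir flips to +; running = +13542.6667
Stage 3 [75T→75T]: ω = 13542.6667×75/75 = 13542.6667 rpm, dir flips to −; running = −13542.6667
Stage 4 [91T→94T]: ω = 13542.6667×91/94 = 13110.4539 rpm, dir flips to +; running = +13110.4539
Stage 5 [94T→91T]: ω = 13110.4539×94/91 = 13542.6667 rpm, dir flips to −; running = −13542.6667
Stage 6 [17T→17T]: ω = 13542.6667×17/17 = 13542.6667 rpm, dir flips to +; running = +13542.6667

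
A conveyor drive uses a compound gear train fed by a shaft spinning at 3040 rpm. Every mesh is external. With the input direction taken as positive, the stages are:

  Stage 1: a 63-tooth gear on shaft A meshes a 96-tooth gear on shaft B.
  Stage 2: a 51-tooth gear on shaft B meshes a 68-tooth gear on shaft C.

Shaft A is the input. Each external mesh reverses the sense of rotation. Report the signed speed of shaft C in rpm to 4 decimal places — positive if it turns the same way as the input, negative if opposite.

+1496.2500 rpm (same as input, |ω| = 1496.2500 rpm)

Stage 1 [63T→96T]: ω = 3040.0000×63/96 = 1995.0000 rpm, dir flips to −; running = −1995.0000
Stage 2 [51T→68T]: ω = 1995.0000×51/68 = 1496.2500 rpm, dir flips to +; running = +1496.2500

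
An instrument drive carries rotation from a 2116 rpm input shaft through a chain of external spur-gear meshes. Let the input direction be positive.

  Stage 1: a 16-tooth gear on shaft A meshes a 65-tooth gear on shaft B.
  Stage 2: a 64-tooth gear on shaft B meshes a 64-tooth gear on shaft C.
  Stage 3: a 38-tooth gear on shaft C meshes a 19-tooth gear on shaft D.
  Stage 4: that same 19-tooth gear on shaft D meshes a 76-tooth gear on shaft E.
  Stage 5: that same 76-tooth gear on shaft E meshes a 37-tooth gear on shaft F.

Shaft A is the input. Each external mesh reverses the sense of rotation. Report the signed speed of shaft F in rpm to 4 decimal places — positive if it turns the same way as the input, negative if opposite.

Stage 1 [16T→65T]: ω = 2116.0000×16/65 = 520.8615 rpm, dir flips to −; running = −520.8615
Stage 2 [64T→64T]: ω = 520.8615×64/64 = 520.8615 rpm, dir flips to +; running = +520.8615
Stage 3 [38T→19T]: ω = 520.8615×38/19 = 1041.7231 rpm, dir flips to −; running = −1041.7231
Stage 4 [19T→76T]: ω = 1041.7231×19/76 = 260.4308 rpm, dir flips to +; running = +260.4308
Stage 5 [76T→37T]: ω = 260.4308×76/37 = 534.9389 rpm, dir flips to −; running = −534.9389

-534.9389 rpm (opposite to input, |ω| = 534.9389 rpm)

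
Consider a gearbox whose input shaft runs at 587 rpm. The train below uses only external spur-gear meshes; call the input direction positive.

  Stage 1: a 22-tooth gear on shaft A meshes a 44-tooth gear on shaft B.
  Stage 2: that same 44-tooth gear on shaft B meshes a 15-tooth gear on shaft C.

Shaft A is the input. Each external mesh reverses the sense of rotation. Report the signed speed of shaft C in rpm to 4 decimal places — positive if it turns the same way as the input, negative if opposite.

Stage 1 [22T→44T]: ω = 587.0000×22/44 = 293.5000 rpm, dir flips to −; running = −293.5000
Stage 2 [44T→15T]: ω = 293.5000×44/15 = 860.9333 rpm, dir flips to +; running = +860.9333

+860.9333 rpm (same as input, |ω| = 860.9333 rpm)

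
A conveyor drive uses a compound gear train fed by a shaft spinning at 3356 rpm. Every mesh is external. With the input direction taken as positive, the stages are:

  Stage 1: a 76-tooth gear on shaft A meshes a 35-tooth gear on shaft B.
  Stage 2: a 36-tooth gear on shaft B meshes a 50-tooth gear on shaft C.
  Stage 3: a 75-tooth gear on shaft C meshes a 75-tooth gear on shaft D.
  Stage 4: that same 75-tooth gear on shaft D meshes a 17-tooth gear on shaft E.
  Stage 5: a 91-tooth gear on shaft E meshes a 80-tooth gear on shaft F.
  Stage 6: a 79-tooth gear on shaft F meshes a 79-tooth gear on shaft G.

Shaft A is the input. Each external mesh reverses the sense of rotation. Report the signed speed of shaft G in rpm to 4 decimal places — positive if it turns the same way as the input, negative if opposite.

Stage 1 [76T→35T]: ω = 3356.0000×76/35 = 7287.3143 rpm, dir flips to −; running = −7287.3143
Stage 2 [36T→50T]: ω = 7287.3143×36/50 = 5246.8663 rpm, dir flips to +; running = +5246.8663
Stage 3 [75T→75T]: ω = 5246.8663×75/75 = 5246.8663 rpm, dir flips to −; running = −5246.8663
Stage 4 [75T→17T]: ω = 5246.8663×75/17 = 23147.9395 rpm, dir flips to +; running = +23147.9395
Stage 5 [91T→80T]: ω = 23147.9395×91/80 = 26330.7812 rpm, dir flips to −; running = −26330.7812
Stage 6 [79T→79T]: ω = 26330.7812×79/79 = 26330.7812 rpm, dir flips to +; running = +26330.7812

+26330.7812 rpm (same as input, |ω| = 26330.7812 rpm)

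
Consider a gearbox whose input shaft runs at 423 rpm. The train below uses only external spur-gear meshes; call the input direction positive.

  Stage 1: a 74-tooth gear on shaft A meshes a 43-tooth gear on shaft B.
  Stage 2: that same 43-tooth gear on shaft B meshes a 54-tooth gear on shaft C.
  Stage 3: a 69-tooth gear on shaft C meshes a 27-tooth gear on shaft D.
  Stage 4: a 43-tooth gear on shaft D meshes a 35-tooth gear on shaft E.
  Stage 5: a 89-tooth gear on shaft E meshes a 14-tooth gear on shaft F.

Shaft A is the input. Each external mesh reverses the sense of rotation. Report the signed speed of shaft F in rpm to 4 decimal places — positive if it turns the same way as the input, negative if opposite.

Stage 1 [74T→43T]: ω = 423.0000×74/43 = 727.9535 rpm, dir flips to −; running = −727.9535
Stage 2 [43T→54T]: ω = 727.9535×43/54 = 579.6667 rpm, dir flips to +; running = +579.6667
Stage 3 [69T→27T]: ω = 579.6667×69/27 = 1481.3704 rpm, dir flips to −; running = −1481.3704
Stage 4 [43T→35T]: ω = 1481.3704×43/35 = 1819.9693 rpm, dir flips to +; running = +1819.9693
Stage 5 [89T→14T]: ω = 1819.9693×89/14 = 11569.8049 rpm, dir flips to −; running = −11569.8049

-11569.8049 rpm (opposite to input, |ω| = 11569.8049 rpm)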